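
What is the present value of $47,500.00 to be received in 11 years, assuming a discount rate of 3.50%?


Present value formula: PV = FV / (1 + r)^t
PV = $47,500.00 / (1 + 0.035)^11
PV = $47,500.00 / 1.459970
PV = $32,534.92

PV = FV / (1 + r)^t = $32,534.92


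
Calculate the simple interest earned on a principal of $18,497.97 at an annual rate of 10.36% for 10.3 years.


Simple interest formula: I = P × r × t
I = $18,497.97 × 0.1036 × 10.3
I = $19,738.81

I = P × r × t = $19,738.81


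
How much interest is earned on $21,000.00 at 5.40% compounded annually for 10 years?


Compound interest earned = final amount − principal.
A = P(1 + r/n)^(nt) = $21,000.00 × (1 + 0.054/1)^(1 × 10) = $35,532.47
Interest = A − P = $35,532.47 − $21,000.00 = $14,532.47

Interest = A - P = $14,532.47


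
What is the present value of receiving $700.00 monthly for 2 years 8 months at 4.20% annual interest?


Present value of an ordinary annuity: PV = PMT × (1 − (1 + r)^(−n)) / r
Monthly rate r = 0.042/12 = 0.0035, n = 32
PV = $700.00 × (1 − (1 + 0.042/12)^(−32)) / (0.042/12)
PV = $700.00 × 30.223114
PV = $21,156.18

PV = PMT × (1-(1+r)^(-n))/r = $21,156.18


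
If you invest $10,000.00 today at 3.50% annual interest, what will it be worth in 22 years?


Future value formula: FV = PV × (1 + r)^t
FV = $10,000.00 × (1 + 0.035)^22
FV = $10,000.00 × 2.131512
FV = $21,315.12

FV = PV × (1 + r)^t = $21,315.12


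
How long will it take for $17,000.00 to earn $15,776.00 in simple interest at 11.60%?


Rearrange the simple interest formula for t:
I = P × r × t  ⇒  t = I / (P × r)
t = $15,776.00 / ($17,000.00 × 0.116)
t = 8

t = I/(P×r) = 8 years


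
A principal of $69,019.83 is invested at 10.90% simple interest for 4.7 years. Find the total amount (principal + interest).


Total amount formula: A = P(1 + rt) = P + P·r·t
Interest: I = P × r × t = $69,019.83 × 0.109 × 4.7 = $35,358.86
A = P + I = $69,019.83 + $35,358.86 = $104,378.69

A = P + I = P(1 + rt) = $104,378.69


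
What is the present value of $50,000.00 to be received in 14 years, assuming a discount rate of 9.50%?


Present value formula: PV = FV / (1 + r)^t
PV = $50,000.00 / (1 + 0.095)^14
PV = $50,000.00 / 3.5628511
PV = $14,033.70

PV = FV / (1 + r)^t = $14,033.70


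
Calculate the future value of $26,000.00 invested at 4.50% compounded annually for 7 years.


Compound interest formula: A = P(1 + r/n)^(nt)
A = $26,000.00 × (1 + 0.045/1)^(1 × 7)
Growth factor: (1 + 0.045/1)^7 = 1.360862
A = $26,000.00 × 1.360862
A = $35,382.41

A = P(1 + r/n)^(nt) = $35,382.41


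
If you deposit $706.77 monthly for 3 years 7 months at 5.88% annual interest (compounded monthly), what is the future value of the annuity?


Future value of an ordinary annuity: FV = PMT × ((1 + r)^n − 1) / r
Monthly rate r = 0.0588/12 = 0.0049, n = 43
FV = $706.77 × ((1 + 0.0588/12)^43 − 1) / (0.0588/12)
FV = $706.77 × 47.736099
FV = $33,738.44

FV = PMT × ((1+r)^n - 1)/r = $33,738.44


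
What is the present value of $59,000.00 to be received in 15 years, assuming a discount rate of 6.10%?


Present value formula: PV = FV / (1 + r)^t
PV = $59,000.00 / (1 + 0.061)^15
PV = $59,000.00 / 2.4306966
PV = $24,272.88

PV = FV / (1 + r)^t = $24,272.88


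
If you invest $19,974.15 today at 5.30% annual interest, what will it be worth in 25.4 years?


Future value formula: FV = PV × (1 + r)^t
FV = $19,974.15 × (1 + 0.053)^25.4
FV = $19,974.15 × 3.712621
FV = $74,156.45

FV = PV × (1 + r)^t = $74,156.45


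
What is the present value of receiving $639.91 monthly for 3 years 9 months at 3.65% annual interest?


Present value of an ordinary annuity: PV = PMT × (1 − (1 + r)^(−n)) / r
Monthly rate r = 0.0365/12 ≈ 0.00304167, n = 45
PV = $639.91 × (1 − (1 + 0.0365/12)^(−45)) / (0.0365/12)
PV = $639.91 × 41.996575
PV = $26,874.03

PV = PMT × (1-(1+r)^(-n))/r = $26,874.03


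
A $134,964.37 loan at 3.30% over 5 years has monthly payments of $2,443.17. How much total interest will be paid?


Total paid over the life of the loan = PMT × n.
Total paid = $2,443.17 × 60 = $146,590.20
Total interest = total paid − principal = $146,590.20 − $134,964.37 = $11,625.83

Total interest = (PMT × n) - PV = $11,625.83


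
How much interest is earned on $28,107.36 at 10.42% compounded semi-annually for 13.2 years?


Compound interest earned = final amount − principal.
A = P(1 + r/n)^(nt) = $28,107.36 × (1 + 0.1042/2)^(2 × 13.2) = $107,429.96
Interest = A − P = $107,429.96 − $28,107.36 = $79,322.60

Interest = A - P = $79,322.60


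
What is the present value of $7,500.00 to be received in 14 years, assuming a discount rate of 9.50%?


Present value formula: PV = FV / (1 + r)^t
PV = $7,500.00 / (1 + 0.095)^14
PV = $7,500.00 / 3.562851
PV = $2,105.06

PV = FV / (1 + r)^t = $2,105.06


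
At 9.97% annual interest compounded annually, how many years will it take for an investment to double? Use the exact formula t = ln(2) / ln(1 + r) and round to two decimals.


Doubling condition: (1 + r)^t = 2
Take ln of both sides: t × ln(1 + r) = ln(2)
t = ln(2) / ln(1 + r)
t = 0.693147 / 0.095037
t = 7.29

t = ln(2) / ln(1 + r) = 7.29 years


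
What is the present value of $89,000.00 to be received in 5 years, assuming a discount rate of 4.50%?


Present value formula: PV = FV / (1 + r)^t
PV = $89,000.00 / (1 + 0.045)^5
PV = $89,000.00 / 1.246182
PV = $71,418.14

PV = FV / (1 + r)^t = $71,418.14


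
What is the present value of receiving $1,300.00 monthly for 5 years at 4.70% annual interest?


Present value of an ordinary annuity: PV = PMT × (1 − (1 + r)^(−n)) / r
Monthly rate r = 0.047/12 ≈ 0.00391667, n = 60
PV = $1,300.00 × (1 − (1 + 0.047/12)^(−60)) / (0.047/12)
PV = $1,300.00 × 53.378601
PV = $69,392.18

PV = PMT × (1-(1+r)^(-n))/r = $69,392.18


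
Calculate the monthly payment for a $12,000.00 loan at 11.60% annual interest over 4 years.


Loan payment formula: PMT = PV × r / (1 − (1 + r)^(−n))
Monthly rate r = 0.116/12 ≈ 0.00966667, n = 48 months
Denominator: 1 − (1 + 0.116/12)^(−48) = 0.369834
PMT = $12,000.00 × (0.116/12) / 0.369834
PMT = $313.65 per month

PMT = PV × r / (1-(1+r)^(-n)) = $313.65/month


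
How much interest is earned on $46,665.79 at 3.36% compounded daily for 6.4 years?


Compound interest earned = final amount − principal.
A = P(1 + r/n)^(nt) = $46,665.79 × (1 + 0.0336/365)^(365 × 6.4) = $57,860.88
Interest = A − P = $57,860.88 − $46,665.79 = $11,195.09

Interest = A - P = $11,195.09


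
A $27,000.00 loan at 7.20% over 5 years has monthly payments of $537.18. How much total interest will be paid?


Total paid over the life of the loan = PMT × n.
Total paid = $537.18 × 60 = $32,230.80
Total interest = total paid − principal = $32,230.80 − $27,000.00 = $5,230.80

Total interest = (PMT × n) - PV = $5,230.80


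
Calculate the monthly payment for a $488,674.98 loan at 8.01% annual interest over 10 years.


Loan payment formula: PMT = PV × r / (1 − (1 + r)^(−n))
Monthly rate r = 0.0801/12 = 0.006675, n = 120 months
Denominator: 1 − (1 + 0.0801/12)^(−120) = 0.549924
PMT = $488,674.98 × (0.0801/12) / 0.549924
PMT = $5,931.56 per month

PMT = PV × r / (1-(1+r)^(-n)) = $5,931.56/month


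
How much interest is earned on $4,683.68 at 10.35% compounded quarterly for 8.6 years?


Compound interest earned = final amount − principal.
A = P(1 + r/n)^(nt) = $4,683.68 × (1 + 0.1035/4)^(4 × 8.6) = $11,278.11
Interest = A − P = $11,278.11 − $4,683.68 = $6,594.43

Interest = A - P = $6,594.43


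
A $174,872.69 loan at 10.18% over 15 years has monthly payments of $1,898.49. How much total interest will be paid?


Total paid over the life of the loan = PMT × n.
Total paid = $1,898.49 × 180 = $341,728.20
Total interest = total paid − principal = $341,728.20 − $174,872.69 = $166,855.51

Total interest = (PMT × n) - PV = $166,855.51


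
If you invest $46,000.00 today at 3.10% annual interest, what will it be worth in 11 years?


Future value formula: FV = PV × (1 + r)^t
FV = $46,000.00 × (1 + 0.031)^11
FV = $46,000.00 × 1.399089
FV = $64,358.09

FV = PV × (1 + r)^t = $64,358.09


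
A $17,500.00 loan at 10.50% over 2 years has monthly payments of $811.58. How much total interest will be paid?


Total paid over the life of the loan = PMT × n.
Total paid = $811.58 × 24 = $19,477.92
Total interest = total paid − principal = $19,477.92 − $17,500.00 = $1,977.92

Total interest = (PMT × n) - PV = $1,977.92


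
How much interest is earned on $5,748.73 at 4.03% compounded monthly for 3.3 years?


Compound interest earned = final amount − principal.
A = P(1 + r/n)^(nt) = $5,748.73 × (1 + 0.0403/12)^(12 × 3.3) = $6,564.96
Interest = A − P = $6,564.96 − $5,748.73 = $816.23

Interest = A - P = $816.23


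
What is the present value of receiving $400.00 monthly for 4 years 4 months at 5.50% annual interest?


Present value of an ordinary annuity: PV = PMT × (1 − (1 + r)^(−n)) / r
Monthly rate r = 0.055/12 ≈ 0.00458333, n = 52
PV = $400.00 × (1 − (1 + 0.055/12)^(−52)) / (0.055/12)
PV = $400.00 × 46.174000
PV = $18,469.60

PV = PMT × (1-(1+r)^(-n))/r = $18,469.60


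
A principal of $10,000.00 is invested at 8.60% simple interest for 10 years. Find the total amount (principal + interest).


Total amount formula: A = P(1 + rt) = P + P·r·t
Interest: I = P × r × t = $10,000.00 × 0.086 × 10 = $8,600.00
A = P + I = $10,000.00 + $8,600.00 = $18,600.00

A = P + I = P(1 + rt) = $18,600.00


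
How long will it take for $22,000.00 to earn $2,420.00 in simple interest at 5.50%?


Rearrange the simple interest formula for t:
I = P × r × t  ⇒  t = I / (P × r)
t = $2,420.00 / ($22,000.00 × 0.055)
t = 2

t = I/(P×r) = 2 years


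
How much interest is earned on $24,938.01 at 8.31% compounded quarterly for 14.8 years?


Compound interest earned = final amount − principal.
A = P(1 + r/n)^(nt) = $24,938.01 × (1 + 0.0831/4)^(4 × 14.8) = $84,240.18
Interest = A − P = $84,240.18 − $24,938.01 = $59,302.17

Interest = A - P = $59,302.17


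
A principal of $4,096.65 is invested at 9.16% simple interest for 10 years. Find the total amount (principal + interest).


Total amount formula: A = P(1 + rt) = P + P·r·t
Interest: I = P × r × t = $4,096.65 × 0.0916 × 10 = $3,752.53
A = P + I = $4,096.65 + $3,752.53 = $7,849.18

A = P + I = P(1 + rt) = $7,849.18


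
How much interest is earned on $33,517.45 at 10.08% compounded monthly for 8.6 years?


Compound interest earned = final amount − principal.
A = P(1 + r/n)^(nt) = $33,517.45 × (1 + 0.1008/12)^(12 × 8.6) = $79,465.71
Interest = A − P = $79,465.71 − $33,517.45 = $45,948.26

Interest = A - P = $45,948.26


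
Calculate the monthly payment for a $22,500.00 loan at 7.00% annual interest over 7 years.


Loan payment formula: PMT = PV × r / (1 − (1 + r)^(−n))
Monthly rate r = 0.07/12 ≈ 0.00583333, n = 84 months
Denominator: 1 − (1 + 0.07/12)^(−84) = 0.386501
PMT = $22,500.00 × (0.07/12) / 0.386501
PMT = $339.59 per month

PMT = PV × r / (1-(1+r)^(-n)) = $339.59/month


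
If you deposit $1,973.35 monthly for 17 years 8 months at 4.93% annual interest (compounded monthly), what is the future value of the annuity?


Future value of an ordinary annuity: FV = PMT × ((1 + r)^n − 1) / r
Monthly rate r = 0.0493/12 ≈ 0.00410833, n = 212
FV = $1,973.35 × ((1 + 0.0493/12)^212 − 1) / (0.0493/12)
FV = $1,973.35 × 337.109990
FV = $665,236.00

FV = PMT × ((1+r)^n - 1)/r = $665,236.00


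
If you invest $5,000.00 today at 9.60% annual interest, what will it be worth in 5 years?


Future value formula: FV = PV × (1 + r)^t
FV = $5,000.00 × (1 + 0.096)^5
FV = $5,000.00 × 1.581440
FV = $7,907.20

FV = PV × (1 + r)^t = $7,907.20


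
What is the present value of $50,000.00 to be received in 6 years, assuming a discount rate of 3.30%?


Present value formula: PV = FV / (1 + r)^t
PV = $50,000.00 / (1 + 0.033)^6
PV = $50,000.00 / 1.2150718
PV = $41,149.83

PV = FV / (1 + r)^t = $41,149.83


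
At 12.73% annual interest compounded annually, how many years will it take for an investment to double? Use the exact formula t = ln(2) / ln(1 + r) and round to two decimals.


Doubling condition: (1 + r)^t = 2
Take ln of both sides: t × ln(1 + r) = ln(2)
t = ln(2) / ln(1 + r)
t = 0.693147 / 0.119825
t = 5.78

t = ln(2) / ln(1 + r) = 5.78 years


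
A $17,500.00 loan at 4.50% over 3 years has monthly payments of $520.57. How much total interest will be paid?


Total paid over the life of the loan = PMT × n.
Total paid = $520.57 × 36 = $18,740.52
Total interest = total paid − principal = $18,740.52 − $17,500.00 = $1,240.52

Total interest = (PMT × n) - PV = $1,240.52


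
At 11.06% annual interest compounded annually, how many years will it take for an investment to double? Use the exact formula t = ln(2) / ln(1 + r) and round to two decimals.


Doubling condition: (1 + r)^t = 2
Take ln of both sides: t × ln(1 + r) = ln(2)
t = ln(2) / ln(1 + r)
t = 0.693147 / 0.104900
t = 6.61

t = ln(2) / ln(1 + r) = 6.61 years


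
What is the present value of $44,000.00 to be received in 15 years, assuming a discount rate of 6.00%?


Present value formula: PV = FV / (1 + r)^t
PV = $44,000.00 / (1 + 0.06)^15
PV = $44,000.00 / 2.396558
PV = $18,359.66

PV = FV / (1 + r)^t = $18,359.66


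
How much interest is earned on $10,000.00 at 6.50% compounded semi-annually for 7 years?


Compound interest earned = final amount − principal.
A = P(1 + r/n)^(nt) = $10,000.00 × (1 + 0.065/2)^(2 × 7) = $15,648.07
Interest = A − P = $15,648.07 − $10,000.00 = $5,648.07

Interest = A - P = $5,648.07


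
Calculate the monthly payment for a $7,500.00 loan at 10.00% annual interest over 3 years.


Loan payment formula: PMT = PV × r / (1 − (1 + r)^(−n))
Monthly rate r = 0.1/12 ≈ 0.00833333, n = 36 months
Denominator: 1 − (1 + 0.1/12)^(−36) = 0.258260
PMT = $7,500.00 × (0.1/12) / 0.258260
PMT = $242.00 per month

PMT = PV × r / (1-(1+r)^(-n)) = $242.00/month


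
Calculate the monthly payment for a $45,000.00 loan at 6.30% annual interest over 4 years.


Loan payment formula: PMT = PV × r / (1 − (1 + r)^(−n))
Monthly rate r = 0.063/12 = 0.00525, n = 48 months
Denominator: 1 − (1 + 0.063/12)^(−48) = 0.222243
PMT = $45,000.00 × (0.063/12) / 0.222243
PMT = $1,063.03 per month

PMT = PV × r / (1-(1+r)^(-n)) = $1,063.03/month


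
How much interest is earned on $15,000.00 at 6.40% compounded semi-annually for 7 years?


Compound interest earned = final amount − principal.
A = P(1 + r/n)^(nt) = $15,000.00 × (1 + 0.064/2)^(2 × 7) = $23,313.48
Interest = A − P = $23,313.48 − $15,000.00 = $8,313.48

Interest = A - P = $8,313.48


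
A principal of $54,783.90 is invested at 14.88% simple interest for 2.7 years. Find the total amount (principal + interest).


Total amount formula: A = P(1 + rt) = P + P·r·t
Interest: I = P × r × t = $54,783.90 × 0.1488 × 2.7 = $22,009.98
A = P + I = $54,783.90 + $22,009.98 = $76,793.88

A = P + I = P(1 + rt) = $76,793.88


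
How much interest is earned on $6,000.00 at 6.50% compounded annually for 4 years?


Compound interest earned = final amount − principal.
A = P(1 + r/n)^(nt) = $6,000.00 × (1 + 0.065/1)^(1 × 4) = $7,718.80
Interest = A − P = $7,718.80 − $6,000.00 = $1,718.80

Interest = A - P = $1,718.80


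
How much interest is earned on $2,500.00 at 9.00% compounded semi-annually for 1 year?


Compound interest earned = final amount − principal.
A = P(1 + r/n)^(nt) = $2,500.00 × (1 + 0.09/2)^(2 × 1) = $2,730.06
Interest = A − P = $2,730.06 − $2,500.00 = $230.06

Interest = A - P = $230.06


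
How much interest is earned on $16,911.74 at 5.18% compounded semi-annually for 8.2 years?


Compound interest earned = final amount − principal.
A = P(1 + r/n)^(nt) = $16,911.74 × (1 + 0.0518/2)^(2 × 8.2) = $25,722.36
Interest = A − P = $25,722.36 − $16,911.74 = $8,810.62

Interest = A - P = $8,810.62


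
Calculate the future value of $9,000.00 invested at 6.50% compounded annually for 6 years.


Compound interest formula: A = P(1 + r/n)^(nt)
A = $9,000.00 × (1 + 0.065/1)^(1 × 6)
Growth factor: (1 + 0.065/1)^6 = 1.459142
A = $9,000.00 × 1.459142
A = $13,132.28

A = P(1 + r/n)^(nt) = $13,132.28


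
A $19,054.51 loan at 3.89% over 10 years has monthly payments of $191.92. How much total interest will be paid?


Total paid over the life of the loan = PMT × n.
Total paid = $191.92 × 120 = $23,030.40
Total interest = total paid − principal = $23,030.40 − $19,054.51 = $3,975.89

Total interest = (PMT × n) - PV = $3,975.89


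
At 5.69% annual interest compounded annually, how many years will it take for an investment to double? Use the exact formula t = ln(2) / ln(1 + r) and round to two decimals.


Doubling condition: (1 + r)^t = 2
Take ln of both sides: t × ln(1 + r) = ln(2)
t = ln(2) / ln(1 + r)
t = 0.693147 / 0.055340
t = 12.53

t = ln(2) / ln(1 + r) = 12.53 years


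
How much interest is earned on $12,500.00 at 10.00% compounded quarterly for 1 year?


Compound interest earned = final amount − principal.
A = P(1 + r/n)^(nt) = $12,500.00 × (1 + 0.1/4)^(4 × 1) = $13,797.66
Interest = A − P = $13,797.66 − $12,500.00 = $1,297.66

Interest = A - P = $1,297.66


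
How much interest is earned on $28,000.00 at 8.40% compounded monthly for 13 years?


Compound interest earned = final amount − principal.
A = P(1 + r/n)^(nt) = $28,000.00 × (1 + 0.084/12)^(12 × 13) = $83,129.55
Interest = A − P = $83,129.55 − $28,000.00 = $55,129.55

Interest = A - P = $55,129.55


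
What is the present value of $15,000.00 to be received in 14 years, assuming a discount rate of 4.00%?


Present value formula: PV = FV / (1 + r)^t
PV = $15,000.00 / (1 + 0.04)^14
PV = $15,000.00 / 1.731676
PV = $8,662.13

PV = FV / (1 + r)^t = $8,662.13


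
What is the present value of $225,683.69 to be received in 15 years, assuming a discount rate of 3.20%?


Present value formula: PV = FV / (1 + r)^t
PV = $225,683.69 / (1 + 0.032)^15
PV = $225,683.69 / 1.6039671
PV = $140,703.44

PV = FV / (1 + r)^t = $140,703.44


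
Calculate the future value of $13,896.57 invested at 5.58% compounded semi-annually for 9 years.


Compound interest formula: A = P(1 + r/n)^(nt)
A = $13,896.57 × (1 + 0.0558/2)^(2 × 9)
Growth factor: (1 + 0.0558/2)^18 = 1.6410265
A = $13,896.57 × 1.6410265
A = $22,804.64

A = P(1 + r/n)^(nt) = $22,804.64


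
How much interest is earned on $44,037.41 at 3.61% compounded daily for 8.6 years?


Compound interest earned = final amount − principal.
A = P(1 + r/n)^(nt) = $44,037.41 × (1 + 0.0361/365)^(365 × 8.6) = $60,068.41
Interest = A − P = $60,068.41 − $44,037.41 = $16,031.00

Interest = A - P = $16,031.00


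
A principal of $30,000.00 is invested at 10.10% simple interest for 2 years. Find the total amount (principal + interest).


Total amount formula: A = P(1 + rt) = P + P·r·t
Interest: I = P × r × t = $30,000.00 × 0.101 × 2 = $6,060.00
A = P + I = $30,000.00 + $6,060.00 = $36,060.00

A = P + I = P(1 + rt) = $36,060.00


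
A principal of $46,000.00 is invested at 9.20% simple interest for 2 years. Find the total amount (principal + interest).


Total amount formula: A = P(1 + rt) = P + P·r·t
Interest: I = P × r × t = $46,000.00 × 0.092 × 2 = $8,464.00
A = P + I = $46,000.00 + $8,464.00 = $54,464.00

A = P + I = P(1 + rt) = $54,464.00


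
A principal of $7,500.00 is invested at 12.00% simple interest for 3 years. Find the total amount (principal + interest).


Total amount formula: A = P(1 + rt) = P + P·r·t
Interest: I = P × r × t = $7,500.00 × 0.12 × 3 = $2,700.00
A = P + I = $7,500.00 + $2,700.00 = $10,200.00

A = P + I = P(1 + rt) = $10,200.00


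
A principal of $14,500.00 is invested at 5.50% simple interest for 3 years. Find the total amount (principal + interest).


Total amount formula: A = P(1 + rt) = P + P·r·t
Interest: I = P × r × t = $14,500.00 × 0.055 × 3 = $2,392.50
A = P + I = $14,500.00 + $2,392.50 = $16,892.50

A = P + I = P(1 + rt) = $16,892.50


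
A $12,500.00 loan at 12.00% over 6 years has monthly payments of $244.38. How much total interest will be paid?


Total paid over the life of the loan = PMT × n.
Total paid = $244.38 × 72 = $17,595.36
Total interest = total paid − principal = $17,595.36 − $12,500.00 = $5,095.36

Total interest = (PMT × n) - PV = $5,095.36


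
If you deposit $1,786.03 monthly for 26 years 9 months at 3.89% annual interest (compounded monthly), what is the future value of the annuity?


Future value of an ordinary annuity: FV = PMT × ((1 + r)^n − 1) / r
Monthly rate r = 0.0389/12 ≈ 0.00324167, n = 321
FV = $1,786.03 × ((1 + 0.0389/12)^321 − 1) / (0.0389/12)
FV = $1,786.03 × 563.316427
FV = $1,006,100.04

FV = PMT × ((1+r)^n - 1)/r = $1,006,100.04


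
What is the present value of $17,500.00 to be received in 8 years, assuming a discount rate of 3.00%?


Present value formula: PV = FV / (1 + r)^t
PV = $17,500.00 / (1 + 0.03)^8
PV = $17,500.00 / 1.266770
PV = $13,814.66

PV = FV / (1 + r)^t = $13,814.66


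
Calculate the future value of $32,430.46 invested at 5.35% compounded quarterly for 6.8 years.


Compound interest formula: A = P(1 + r/n)^(nt)
A = $32,430.46 × (1 + 0.0535/4)^(4 × 6.8)
Growth factor: (1 + 0.0535/4)^27.2 = 1.435321
A = $32,430.46 × 1.435321
A = $46,548.12

A = P(1 + r/n)^(nt) = $46,548.12


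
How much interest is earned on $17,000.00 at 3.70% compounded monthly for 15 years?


Compound interest earned = final amount − principal.
A = P(1 + r/n)^(nt) = $17,000.00 × (1 + 0.037/12)^(12 × 15) = $29,587.72
Interest = A − P = $29,587.72 − $17,000.00 = $12,587.72

Interest = A - P = $12,587.72


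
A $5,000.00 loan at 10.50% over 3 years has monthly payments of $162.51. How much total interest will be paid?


Total paid over the life of the loan = PMT × n.
Total paid = $162.51 × 36 = $5,850.36
Total interest = total paid − principal = $5,850.36 − $5,000.00 = $850.36

Total interest = (PMT × n) - PV = $850.36


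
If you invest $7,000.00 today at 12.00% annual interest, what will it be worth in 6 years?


Future value formula: FV = PV × (1 + r)^t
FV = $7,000.00 × (1 + 0.12)^6
FV = $7,000.00 × 1.973823
FV = $13,816.76

FV = PV × (1 + r)^t = $13,816.76


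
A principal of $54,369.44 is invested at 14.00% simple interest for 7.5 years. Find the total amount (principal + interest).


Total amount formula: A = P(1 + rt) = P + P·r·t
Interest: I = P × r × t = $54,369.44 × 0.14 × 7.5 = $57,087.91
A = P + I = $54,369.44 + $57,087.91 = $111,457.35

A = P + I = P(1 + rt) = $111,457.35


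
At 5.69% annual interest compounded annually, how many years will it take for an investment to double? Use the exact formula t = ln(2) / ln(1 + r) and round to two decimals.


Doubling condition: (1 + r)^t = 2
Take ln of both sides: t × ln(1 + r) = ln(2)
t = ln(2) / ln(1 + r)
t = 0.693147 / 0.055340
t = 12.53

t = ln(2) / ln(1 + r) = 12.53 years


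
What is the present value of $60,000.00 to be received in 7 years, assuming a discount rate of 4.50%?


Present value formula: PV = FV / (1 + r)^t
PV = $60,000.00 / (1 + 0.045)^7
PV = $60,000.00 / 1.3608618
PV = $44,089.71

PV = FV / (1 + r)^t = $44,089.71


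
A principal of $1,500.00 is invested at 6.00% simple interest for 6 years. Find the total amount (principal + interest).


Total amount formula: A = P(1 + rt) = P + P·r·t
Interest: I = P × r × t = $1,500.00 × 0.06 × 6 = $540.00
A = P + I = $1,500.00 + $540.00 = $2,040.00

A = P + I = P(1 + rt) = $2,040.00


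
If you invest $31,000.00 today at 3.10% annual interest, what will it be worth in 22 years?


Future value formula: FV = PV × (1 + r)^t
FV = $31,000.00 × (1 + 0.031)^22
FV = $31,000.00 × 1.9574498
FV = $60,680.94

FV = PV × (1 + r)^t = $60,680.94


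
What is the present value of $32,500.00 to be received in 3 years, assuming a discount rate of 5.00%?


Present value formula: PV = FV / (1 + r)^t
PV = $32,500.00 / (1 + 0.05)^3
PV = $32,500.00 / 1.157625
PV = $28,074.72

PV = FV / (1 + r)^t = $28,074.72


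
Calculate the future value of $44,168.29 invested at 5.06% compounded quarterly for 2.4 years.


Compound interest formula: A = P(1 + r/n)^(nt)
A = $44,168.29 × (1 + 0.0506/4)^(4 × 2.4)
Growth factor: (1 + 0.0506/4)^9.6 = 1.128262
A = $44,168.29 × 1.128262
A = $49,833.40

A = P(1 + r/n)^(nt) = $49,833.40


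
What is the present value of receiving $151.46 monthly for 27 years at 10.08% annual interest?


Present value of an ordinary annuity: PV = PMT × (1 − (1 + r)^(−n)) / r
Monthly rate r = 0.1008/12 = 0.0084, n = 324
PV = $151.46 × (1 − (1 + 0.1008/12)^(−324)) / (0.1008/12)
PV = $151.46 × 111.128415
PV = $16,831.51

PV = PMT × (1-(1+r)^(-n))/r = $16,831.51


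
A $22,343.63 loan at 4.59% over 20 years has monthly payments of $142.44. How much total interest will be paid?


Total paid over the life of the loan = PMT × n.
Total paid = $142.44 × 240 = $34,185.60
Total interest = total paid − principal = $34,185.60 − $22,343.63 = $11,841.97

Total interest = (PMT × n) - PV = $11,841.97


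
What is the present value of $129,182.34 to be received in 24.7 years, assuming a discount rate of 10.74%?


Present value formula: PV = FV / (1 + r)^t
PV = $129,182.34 / (1 + 0.1074)^24.7
PV = $129,182.34 / 12.4257217
PV = $10,396.37

PV = FV / (1 + r)^t = $10,396.37


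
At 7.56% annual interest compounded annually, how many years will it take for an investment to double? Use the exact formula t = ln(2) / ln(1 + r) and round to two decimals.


Doubling condition: (1 + r)^t = 2
Take ln of both sides: t × ln(1 + r) = ln(2)
t = ln(2) / ln(1 + r)
t = 0.693147 / 0.072879
t = 9.51

t = ln(2) / ln(1 + r) = 9.51 years


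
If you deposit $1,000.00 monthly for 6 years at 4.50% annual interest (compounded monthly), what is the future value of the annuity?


Future value of an ordinary annuity: FV = PMT × ((1 + r)^n − 1) / r
Monthly rate r = 0.045/12 = 0.00375, n = 72
FV = $1,000.00 × ((1 + 0.045/12)^72 − 1) / (0.045/12)
FV = $1,000.00 × 82.480827
FV = $82,480.83

FV = PMT × ((1+r)^n - 1)/r = $82,480.83


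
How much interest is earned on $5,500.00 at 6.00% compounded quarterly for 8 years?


Compound interest earned = final amount − principal.
A = P(1 + r/n)^(nt) = $5,500.00 × (1 + 0.06/4)^(4 × 8) = $8,856.78
Interest = A − P = $8,856.78 − $5,500.00 = $3,356.78

Interest = A - P = $3,356.78


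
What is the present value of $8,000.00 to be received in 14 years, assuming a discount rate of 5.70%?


Present value formula: PV = FV / (1 + r)^t
PV = $8,000.00 / (1 + 0.057)^14
PV = $8,000.00 / 2.172950
PV = $3,681.63

PV = FV / (1 + r)^t = $3,681.63


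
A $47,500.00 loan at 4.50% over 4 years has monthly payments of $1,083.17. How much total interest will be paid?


Total paid over the life of the loan = PMT × n.
Total paid = $1,083.17 × 48 = $51,992.16
Total interest = total paid − principal = $51,992.16 − $47,500.00 = $4,492.16

Total interest = (PMT × n) - PV = $4,492.16


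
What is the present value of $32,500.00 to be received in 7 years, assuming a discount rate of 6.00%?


Present value formula: PV = FV / (1 + r)^t
PV = $32,500.00 / (1 + 0.06)^7
PV = $32,500.00 / 1.503630
PV = $21,614.36

PV = FV / (1 + r)^t = $21,614.36


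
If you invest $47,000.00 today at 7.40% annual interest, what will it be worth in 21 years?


Future value formula: FV = PV × (1 + r)^t
FV = $47,000.00 × (1 + 0.074)^21
FV = $47,000.00 × 4.478060
FV = $210,468.82

FV = PV × (1 + r)^t = $210,468.82


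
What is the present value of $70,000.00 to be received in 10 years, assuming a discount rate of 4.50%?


Present value formula: PV = FV / (1 + r)^t
PV = $70,000.00 / (1 + 0.045)^10
PV = $70,000.00 / 1.5529694
PV = $45,074.94

PV = FV / (1 + r)^t = $45,074.94


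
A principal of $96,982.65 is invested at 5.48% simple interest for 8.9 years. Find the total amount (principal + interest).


Total amount formula: A = P(1 + rt) = P + P·r·t
Interest: I = P × r × t = $96,982.65 × 0.0548 × 8.9 = $47,300.38
A = P + I = $96,982.65 + $47,300.38 = $144,283.03

A = P + I = P(1 + rt) = $144,283.03


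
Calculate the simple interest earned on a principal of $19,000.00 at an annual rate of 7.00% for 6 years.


Simple interest formula: I = P × r × t
I = $19,000.00 × 0.07 × 6
I = $7,980.00

I = P × r × t = $7,980.00


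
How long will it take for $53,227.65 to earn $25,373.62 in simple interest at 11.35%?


Rearrange the simple interest formula for t:
I = P × r × t  ⇒  t = I / (P × r)
t = $25,373.62 / ($53,227.65 × 0.1135)
t = 4.2

t = I/(P×r) = 4.2 years


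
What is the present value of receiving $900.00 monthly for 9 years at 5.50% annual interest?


Present value of an ordinary annuity: PV = PMT × (1 − (1 + r)^(−n)) / r
Monthly rate r = 0.055/12 ≈ 0.00458333, n = 108
PV = $900.00 × (1 − (1 + 0.055/12)^(−108)) / (0.055/12)
PV = $900.00 × 85.034035
PV = $76,530.63

PV = PMT × (1-(1+r)^(-n))/r = $76,530.63


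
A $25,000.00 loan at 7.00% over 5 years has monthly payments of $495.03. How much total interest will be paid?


Total paid over the life of the loan = PMT × n.
Total paid = $495.03 × 60 = $29,701.80
Total interest = total paid − principal = $29,701.80 − $25,000.00 = $4,701.80

Total interest = (PMT × n) - PV = $4,701.80


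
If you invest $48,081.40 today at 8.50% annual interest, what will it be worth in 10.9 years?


Future value formula: FV = PV × (1 + r)^t
FV = $48,081.40 × (1 + 0.085)^10.9
FV = $48,081.40 × 2.4332355
FV = $116,993.37

FV = PV × (1 + r)^t = $116,993.37


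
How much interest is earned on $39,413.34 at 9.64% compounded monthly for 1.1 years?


Compound interest earned = final amount − principal.
A = P(1 + r/n)^(nt) = $39,413.34 × (1 + 0.0964/12)^(12 × 1.1) = $43,803.80
Interest = A − P = $43,803.80 − $39,413.34 = $4,390.46

Interest = A - P = $4,390.46


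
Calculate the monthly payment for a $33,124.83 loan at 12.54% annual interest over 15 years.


Loan payment formula: PMT = PV × r / (1 − (1 + r)^(−n))
Monthly rate r = 0.1254/12 = 0.01045, n = 180 months
Denominator: 1 − (1 + 0.1254/12)^(−180) = 0.846067
PMT = $33,124.83 × (0.1254/12) / 0.846067
PMT = $409.13 per month

PMT = PV × r / (1-(1+r)^(-n)) = $409.13/month


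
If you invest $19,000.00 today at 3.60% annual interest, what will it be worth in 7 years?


Future value formula: FV = PV × (1 + r)^t
FV = $19,000.00 × (1 + 0.036)^7
FV = $19,000.00 × 1.280909
FV = $24,337.27

FV = PV × (1 + r)^t = $24,337.27


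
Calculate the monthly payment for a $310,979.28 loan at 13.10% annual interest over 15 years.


Loan payment formula: PMT = PV × r / (1 − (1 + r)^(−n))
Monthly rate r = 0.131/12 ≈ 0.01091667, n = 180 months
Denominator: 1 − (1 + 0.131/12)^(−180) = 0.8583437
PMT = $310,979.28 × (0.131/12) / 0.8583437
PMT = $3,955.13 per month

PMT = PV × r / (1-(1+r)^(-n)) = $3,955.13/month


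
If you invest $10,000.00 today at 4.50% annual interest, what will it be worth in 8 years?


Future value formula: FV = PV × (1 + r)^t
FV = $10,000.00 × (1 + 0.045)^8
FV = $10,000.00 × 1.422101
FV = $14,221.01

FV = PV × (1 + r)^t = $14,221.01


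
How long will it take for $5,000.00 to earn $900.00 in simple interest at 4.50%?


Rearrange the simple interest formula for t:
I = P × r × t  ⇒  t = I / (P × r)
t = $900.00 / ($5,000.00 × 0.045)
t = 4

t = I/(P×r) = 4 years


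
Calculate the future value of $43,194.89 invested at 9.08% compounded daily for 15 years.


Compound interest formula: A = P(1 + r/n)^(nt)
A = $43,194.89 × (1 + 0.0908/365)^(365 × 15)
Growth factor: (1 + 0.0908/365)^5475 = 3.9033323
A = $43,194.89 × 3.9033323
A = $168,604.01

A = P(1 + r/n)^(nt) = $168,604.01


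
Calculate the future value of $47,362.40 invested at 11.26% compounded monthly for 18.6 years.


Compound interest formula: A = P(1 + r/n)^(nt)
A = $47,362.40 × (1 + 0.1126/12)^(12 × 18.6)
Growth factor: (1 + 0.1126/12)^223.2 = 8.041334
A = $47,362.40 × 8.041334
A = $380,856.88

A = P(1 + r/n)^(nt) = $380,856.88


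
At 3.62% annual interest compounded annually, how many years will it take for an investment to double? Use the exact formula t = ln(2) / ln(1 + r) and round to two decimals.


Doubling condition: (1 + r)^t = 2
Take ln of both sides: t × ln(1 + r) = ln(2)
t = ln(2) / ln(1 + r)
t = 0.693147 / 0.035560
t = 19.49

t = ln(2) / ln(1 + r) = 19.49 years


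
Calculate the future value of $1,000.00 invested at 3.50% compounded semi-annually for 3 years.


Compound interest formula: A = P(1 + r/n)^(nt)
A = $1,000.00 × (1 + 0.035/2)^(2 × 3)
Growth factor: (1 + 0.035/2)^6 = 1.109702
A = $1,000.00 × 1.109702
A = $1,109.70

A = P(1 + r/n)^(nt) = $1,109.70


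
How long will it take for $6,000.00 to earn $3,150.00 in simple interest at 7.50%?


Rearrange the simple interest formula for t:
I = P × r × t  ⇒  t = I / (P × r)
t = $3,150.00 / ($6,000.00 × 0.075)
t = 7

t = I/(P×r) = 7 years


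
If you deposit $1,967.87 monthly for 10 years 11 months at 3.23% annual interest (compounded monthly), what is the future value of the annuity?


Future value of an ordinary annuity: FV = PMT × ((1 + r)^n − 1) / r
Monthly rate r = 0.0323/12 ≈ 0.00269167, n = 131
FV = $1,967.87 × ((1 + 0.0323/12)^131 − 1) / (0.0323/12)
FV = $1,967.87 × 156.817326
FV = $308,596.11

FV = PMT × ((1+r)^n - 1)/r = $308,596.11


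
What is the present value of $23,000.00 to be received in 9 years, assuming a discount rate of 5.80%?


Present value formula: PV = FV / (1 + r)^t
PV = $23,000.00 / (1 + 0.058)^9
PV = $23,000.00 / 1.661005
PV = $13,847.04

PV = FV / (1 + r)^t = $13,847.04


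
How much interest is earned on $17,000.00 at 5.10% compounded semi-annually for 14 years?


Compound interest earned = final amount − principal.
A = P(1 + r/n)^(nt) = $17,000.00 × (1 + 0.051/2)^(2 × 14) = $34,407.06
Interest = A − P = $34,407.06 − $17,000.00 = $17,407.06

Interest = A - P = $17,407.06


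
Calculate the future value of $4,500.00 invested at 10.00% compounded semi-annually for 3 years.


Compound interest formula: A = P(1 + r/n)^(nt)
A = $4,500.00 × (1 + 0.1/2)^(2 × 3)
Growth factor: (1 + 0.1/2)^6 = 1.340096
A = $4,500.00 × 1.340096
A = $6,030.43

A = P(1 + r/n)^(nt) = $6,030.43


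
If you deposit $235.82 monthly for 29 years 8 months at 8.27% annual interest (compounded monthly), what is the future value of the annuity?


Future value of an ordinary annuity: FV = PMT × ((1 + r)^n − 1) / r
Monthly rate r = 0.0827/12 ≈ 0.00689167, n = 356
FV = $235.82 × ((1 + 0.0827/12)^356 − 1) / (0.0827/12)
FV = $235.82 × 1528.041905
FV = $360,342.84

FV = PMT × ((1+r)^n - 1)/r = $360,342.84


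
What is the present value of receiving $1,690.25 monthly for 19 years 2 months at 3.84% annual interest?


Present value of an ordinary annuity: PV = PMT × (1 − (1 + r)^(−n)) / r
Monthly rate r = 0.0384/12 = 0.0032, n = 230
PV = $1,690.25 × (1 − (1 + 0.0384/12)^(−230)) / (0.0384/12)
PV = $1,690.25 × 162.628305
PV = $274,882.49

PV = PMT × (1-(1+r)^(-n))/r = $274,882.49


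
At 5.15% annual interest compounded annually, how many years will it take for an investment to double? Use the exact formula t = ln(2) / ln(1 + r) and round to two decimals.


Doubling condition: (1 + r)^t = 2
Take ln of both sides: t × ln(1 + r) = ln(2)
t = ln(2) / ln(1 + r)
t = 0.693147 / 0.050218
t = 13.80

t = ln(2) / ln(1 + r) = 13.80 years


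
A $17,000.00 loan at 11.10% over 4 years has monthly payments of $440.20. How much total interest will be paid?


Total paid over the life of the loan = PMT × n.
Total paid = $440.20 × 48 = $21,129.60
Total interest = total paid − principal = $21,129.60 − $17,000.00 = $4,129.60

Total interest = (PMT × n) - PV = $4,129.60


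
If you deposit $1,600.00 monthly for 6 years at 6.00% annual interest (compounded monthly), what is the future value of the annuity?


Future value of an ordinary annuity: FV = PMT × ((1 + r)^n − 1) / r
Monthly rate r = 0.06/12 = 0.005, n = 72
FV = $1,600.00 × ((1 + 0.06/12)^72 − 1) / (0.06/12)
FV = $1,600.00 × 86.408856
FV = $138,254.17

FV = PMT × ((1+r)^n - 1)/r = $138,254.17


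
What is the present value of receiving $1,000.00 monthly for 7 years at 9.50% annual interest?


Present value of an ordinary annuity: PV = PMT × (1 − (1 + r)^(−n)) / r
Monthly rate r = 0.095/12 ≈ 0.00791667, n = 84
PV = $1,000.00 × (1 − (1 + 0.095/12)^(−84)) / (0.095/12)
PV = $1,000.00 × 61.184601
PV = $61,184.60

PV = PMT × (1-(1+r)^(-n))/r = $61,184.60


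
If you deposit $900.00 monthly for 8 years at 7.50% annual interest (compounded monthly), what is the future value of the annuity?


Future value of an ordinary annuity: FV = PMT × ((1 + r)^n − 1) / r
Monthly rate r = 0.075/12 = 0.00625, n = 96
FV = $900.00 × ((1 + 0.075/12)^96 − 1) / (0.075/12)
FV = $900.00 × 130.995147
FV = $117,895.63

FV = PMT × ((1+r)^n - 1)/r = $117,895.63


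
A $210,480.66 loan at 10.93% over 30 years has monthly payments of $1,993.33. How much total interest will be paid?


Total paid over the life of the loan = PMT × n.
Total paid = $1,993.33 × 360 = $717,598.80
Total interest = total paid − principal = $717,598.80 − $210,480.66 = $507,118.14

Total interest = (PMT × n) - PV = $507,118.14


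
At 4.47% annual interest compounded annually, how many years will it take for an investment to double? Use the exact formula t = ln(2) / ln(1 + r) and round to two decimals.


Doubling condition: (1 + r)^t = 2
Take ln of both sides: t × ln(1 + r) = ln(2)
t = ln(2) / ln(1 + r)
t = 0.693147 / 0.043730
t = 15.85

t = ln(2) / ln(1 + r) = 15.85 years


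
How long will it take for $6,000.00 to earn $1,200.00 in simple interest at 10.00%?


Rearrange the simple interest formula for t:
I = P × r × t  ⇒  t = I / (P × r)
t = $1,200.00 / ($6,000.00 × 0.1)
t = 2

t = I/(P×r) = 2 years


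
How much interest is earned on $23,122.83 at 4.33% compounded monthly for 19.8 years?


Compound interest earned = final amount − principal.
A = P(1 + r/n)^(nt) = $23,122.83 × (1 + 0.0433/12)^(12 × 19.8) = $54,413.78
Interest = A − P = $54,413.78 − $23,122.83 = $31,290.95

Interest = A - P = $31,290.95


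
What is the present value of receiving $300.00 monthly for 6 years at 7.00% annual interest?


Present value of an ordinary annuity: PV = PMT × (1 − (1 + r)^(−n)) / r
Monthly rate r = 0.07/12 ≈ 0.00583333, n = 72
PV = $300.00 × (1 − (1 + 0.07/12)^(−72)) / (0.07/12)
PV = $300.00 × 58.654444
PV = $17,596.33

PV = PMT × (1-(1+r)^(-n))/r = $17,596.33


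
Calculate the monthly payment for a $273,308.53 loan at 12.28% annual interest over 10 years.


Loan payment formula: PMT = PV × r / (1 − (1 + r)^(−n))
Monthly rate r = 0.1228/12 ≈ 0.01023333, n = 120 months
Denominator: 1 − (1 + 0.1228/12)^(−120) = 0.705289
PMT = $273,308.53 × (0.1228/12) / 0.705289
PMT = $3,965.55 per month

PMT = PV × r / (1-(1+r)^(-n)) = $3,965.55/month


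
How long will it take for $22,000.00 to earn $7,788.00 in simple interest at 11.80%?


Rearrange the simple interest formula for t:
I = P × r × t  ⇒  t = I / (P × r)
t = $7,788.00 / ($22,000.00 × 0.118)
t = 3

t = I/(P×r) = 3 years


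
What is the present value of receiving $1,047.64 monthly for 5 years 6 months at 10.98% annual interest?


Present value of an ordinary annuity: PV = PMT × (1 − (1 + r)^(−n)) / r
Monthly rate r = 0.1098/12 = 0.00915, n = 66
PV = $1,047.64 × (1 − (1 + 0.1098/12)^(−66)) / (0.1098/12)
PV = $1,047.64 × 49.379374
PV = $51,731.81

PV = PMT × (1-(1+r)^(-n))/r = $51,731.81
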